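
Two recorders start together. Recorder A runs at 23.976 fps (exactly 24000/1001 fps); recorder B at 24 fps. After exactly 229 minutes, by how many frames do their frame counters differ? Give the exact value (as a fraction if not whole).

229 min = 13740 s.
A emits 24000/1001 × 13740 = 329760000/1001 frames; B emits 24 × 13740 = 329760.
Difference = 329760/1001 frames (≈ 329.4306); B is ahead of A.

329760/1001 frames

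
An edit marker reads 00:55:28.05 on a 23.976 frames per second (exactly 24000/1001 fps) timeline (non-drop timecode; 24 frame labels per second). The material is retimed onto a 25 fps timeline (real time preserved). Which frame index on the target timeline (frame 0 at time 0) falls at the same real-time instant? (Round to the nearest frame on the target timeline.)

Source frame index: (0×3600 + 55×60 + 28) × 24 + 5 = 79877.
Real time: 79877 / (24000/1001) = 79956877/24000 s.
Target frame: (79956877/24000) × (25) = 79956877/960 ≈ 83288.414 → 83288.

frame 83288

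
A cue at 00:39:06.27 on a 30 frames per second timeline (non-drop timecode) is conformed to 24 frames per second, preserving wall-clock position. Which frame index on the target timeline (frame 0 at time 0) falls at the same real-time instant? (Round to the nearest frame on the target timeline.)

Source frame index: (0×3600 + 39×60 + 6) × 30 + 27 = 70407.
Real time: 70407 / (30) = 23469/10 s.
Target frame: (23469/10) × (24) = 281628/5 ≈ 56325.600 → 56326.

frame 56326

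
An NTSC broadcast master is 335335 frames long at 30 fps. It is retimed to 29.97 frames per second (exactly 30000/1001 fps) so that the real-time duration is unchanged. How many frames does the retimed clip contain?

Target frames = source frames × (target rate / source rate) = 335335 × (30000/1001)/(30) = 335335 × 1000/1001 = 335000.

335000 frames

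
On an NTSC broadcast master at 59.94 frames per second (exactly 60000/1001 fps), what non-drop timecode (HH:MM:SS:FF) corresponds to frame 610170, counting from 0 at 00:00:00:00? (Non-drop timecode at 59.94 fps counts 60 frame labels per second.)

02:49:29:30

610170 ÷ 60 = 10169 full seconds, remainder 30 frames.
10169 s = 2 h 49 min 29 s.
Timecode: 02:49:29:30.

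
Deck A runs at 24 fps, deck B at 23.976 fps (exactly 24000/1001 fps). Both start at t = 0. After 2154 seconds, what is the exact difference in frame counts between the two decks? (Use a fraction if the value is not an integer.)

A emits 24 × 2154 = 51696 frames; B emits 24000/1001 × 2154 = 51696000/1001.
Difference = 51696/1001 frames (≈ 51.6444); B is behind A.

51696/1001 frames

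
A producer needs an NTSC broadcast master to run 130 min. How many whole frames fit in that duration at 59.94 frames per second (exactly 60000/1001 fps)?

130 min = 7800 s.
Frames = 7800 × 60000/1001 = 36000000/77 ≈ 467532.4675.
Complete frames: 467532.

467532 frames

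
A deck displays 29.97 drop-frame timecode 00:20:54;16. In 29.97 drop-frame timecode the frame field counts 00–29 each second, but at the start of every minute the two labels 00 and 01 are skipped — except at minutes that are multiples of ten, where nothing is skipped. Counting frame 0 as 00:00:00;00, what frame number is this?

Complete 10-minute blocks: 2, each 17982 frames → 35964.
Remaining 0 whole minutes in the current block: 0 frames.
Within the current minute: 54 × 30 + 16 = 1636. Total = 35964 + 0 + 1636 = 37600.

37600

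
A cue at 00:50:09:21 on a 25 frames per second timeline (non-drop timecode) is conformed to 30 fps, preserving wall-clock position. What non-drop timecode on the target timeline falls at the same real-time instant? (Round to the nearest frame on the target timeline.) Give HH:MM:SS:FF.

00:50:09:25

Source frame index: (0×3600 + 50×60 + 9) × 25 + 21 = 75246.
Real time: 75246 / (25) = 75246/25 s.
Target frame: (75246/25) × (30) = 451476/5 ≈ 90295.200 → 90295.
At 30 labels/s: frame 90295 → 00:50:09:25.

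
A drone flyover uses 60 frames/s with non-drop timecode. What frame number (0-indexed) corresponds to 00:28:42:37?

Total seconds to the label: (0 × 3600 + 28 × 60 + 42) = 1722.
Frame index = 1722 × 60 + 37 = 103357.

103357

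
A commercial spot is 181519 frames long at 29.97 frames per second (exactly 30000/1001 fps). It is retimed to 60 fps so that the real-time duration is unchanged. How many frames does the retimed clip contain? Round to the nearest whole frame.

363401 frames

Frames at target rate = 181519 × (60) / (30000/1001) = 181700519/500 ≈ 363401.038.
Nearest whole frame: 363401.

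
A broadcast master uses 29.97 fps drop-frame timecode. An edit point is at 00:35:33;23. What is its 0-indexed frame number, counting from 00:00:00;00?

63949

Complete 10-minute blocks: 3, each 17982 frames → 53946.
Remaining 5 whole minutes in the current block: 1800 + 4 × 1798 = 8992 frames.
Within the current minute: 33 × 30 + 23 − 2 = 1011 (labels ;00/;01 skipped at this minute). Total = 53946 + 8992 + 1011 = 63949.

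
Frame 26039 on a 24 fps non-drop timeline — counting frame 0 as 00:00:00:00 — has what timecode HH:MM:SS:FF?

26039 ÷ 24 = 1084 full seconds, remainder 23 frames.
1084 s = 0 h 18 min 4 s.
Timecode: 00:18:04:23.

00:18:04:23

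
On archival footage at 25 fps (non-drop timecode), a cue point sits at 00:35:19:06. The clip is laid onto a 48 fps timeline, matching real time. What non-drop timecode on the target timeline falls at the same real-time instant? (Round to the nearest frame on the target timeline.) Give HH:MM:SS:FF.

00:35:19:12

Source frame index: (0×3600 + 35×60 + 19) × 25 + 6 = 52981.
Real time: 52981 / (25) = 52981/25 s.
Target frame: (52981/25) × (48) = 2543088/25 ≈ 101723.520 → 101724.
At 48 labels/s: frame 101724 → 00:35:19:12.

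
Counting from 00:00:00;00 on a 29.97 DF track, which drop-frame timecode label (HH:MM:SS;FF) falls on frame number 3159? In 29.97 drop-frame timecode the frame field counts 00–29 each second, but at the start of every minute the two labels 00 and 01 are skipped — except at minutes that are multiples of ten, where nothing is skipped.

00:01:45;11

Ten DF minutes hold 17982 frames, so frame 3159 lies in block 0 (frames 0–17981) with 3159 frames into that block.
The block's first minute is 1800 frames and the rest 1798 each; 3159 frames reaches minute 1, so 0 × 18 + 1 × 2 = 2 labels have been skipped so far.
Adding those back, label number 3159 + 2 = 3161 at 30 labels/s is 105 s + 11 f = 0 h 1 min 45 s frame 11, i.e. 00:01:45;11.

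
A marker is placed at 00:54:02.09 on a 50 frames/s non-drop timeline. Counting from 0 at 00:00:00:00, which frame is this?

162109

Total seconds to the label: (0 × 3600 + 54 × 60 + 2) = 3242.
Frame index = 3242 × 50 + 9 = 162109.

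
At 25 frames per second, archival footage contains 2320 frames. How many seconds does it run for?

Running time = 2320 / (25) = 92.8 s.

92.8 seconds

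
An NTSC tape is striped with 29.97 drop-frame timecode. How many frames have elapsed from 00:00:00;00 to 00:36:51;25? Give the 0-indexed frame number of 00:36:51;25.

66289

As if non-drop at 30 labels/s: (0 × 3600 + 36 × 60 + 51) × 30 + 25 = 66355.
Minute boundaries passed: 36; those not divisible by 10: 36 − 3 = 33; dropped labels = 2 × 33 = 66.
Actual frame index = 66355 − 66 = 66289.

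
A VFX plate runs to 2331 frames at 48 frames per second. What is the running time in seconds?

48.5625 seconds

Running time = 2331 / (48) = 48.5625 s.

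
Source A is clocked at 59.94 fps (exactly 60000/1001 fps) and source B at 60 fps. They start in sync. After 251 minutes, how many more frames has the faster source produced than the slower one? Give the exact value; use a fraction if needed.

903600/1001 frames

251 min = 15060 s.
A emits 60000/1001 × 15060 = 903600000/1001 frames; B emits 60 × 15060 = 903600.
Difference = 903600/1001 frames (≈ 902.6973); B is ahead of A.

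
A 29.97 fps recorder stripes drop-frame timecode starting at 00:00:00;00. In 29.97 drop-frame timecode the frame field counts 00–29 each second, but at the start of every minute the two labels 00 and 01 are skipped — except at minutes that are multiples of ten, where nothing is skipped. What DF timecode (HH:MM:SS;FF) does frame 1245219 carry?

11:32:28;25

Each 10-minute DF block holds 10 × 60 × 30 − 9 × 2 = 17982 frames. 1245219 ÷ 17982 → 69 full blocks, remainder 4461.
Within the partial block the first minute is 1800 frames and each further minute 1798, so 2 further minute boundaries passed. Total skipped labels = 18 × 69 + 2 × 2 = 1246.
Non-drop label index = 1245219 + 1246 = 1246465; at 30 labels/s that is 11:32:28:25, i.e. DF 11:32:28;25.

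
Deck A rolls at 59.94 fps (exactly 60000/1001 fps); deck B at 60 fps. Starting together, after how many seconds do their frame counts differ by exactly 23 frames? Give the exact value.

23023/60 seconds

The gap grows by |60 − 60000/1001| = 60/1001 frames per second.
Time for a 23-frame gap: 23 ÷ (60/1001) = 23023/60 s.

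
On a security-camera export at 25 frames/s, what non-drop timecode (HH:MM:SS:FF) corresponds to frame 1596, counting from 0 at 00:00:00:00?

00:01:03:21

1596 ÷ 25 = 63 full seconds, remainder 21 frames.
63 s = 0 h 1 min 3 s.
Timecode: 00:01:03:21.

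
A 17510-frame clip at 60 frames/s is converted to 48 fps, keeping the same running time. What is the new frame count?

14008 frames

Target frames = source frames × (target rate / source rate) = 17510 × (48)/(60) = 17510 × 4/5 = 14008.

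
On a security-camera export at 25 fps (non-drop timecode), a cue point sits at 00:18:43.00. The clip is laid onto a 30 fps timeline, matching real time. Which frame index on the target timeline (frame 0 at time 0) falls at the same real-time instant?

Source frame index: (0×3600 + 18×60 + 43) × 25 + 0 = 28075.
Real time: 28075 / (25) = 1123 s.
Target frame: (1123) × (30) = 33690.

frame 33690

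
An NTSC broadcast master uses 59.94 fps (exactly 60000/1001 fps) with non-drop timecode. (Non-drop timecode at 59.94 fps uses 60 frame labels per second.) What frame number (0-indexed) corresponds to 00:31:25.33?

Total seconds to the label: (0 × 3600 + 31 × 60 + 25) = 1885.
Frame index = 1885 × 60 + 33 = 113133.

113133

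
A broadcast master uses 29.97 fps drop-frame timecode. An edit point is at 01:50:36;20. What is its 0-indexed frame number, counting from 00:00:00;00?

198902

Complete 10-minute blocks: 11, each 17982 frames → 197802.
Remaining 0 whole minutes in the current block: 0 frames.
Within the current minute: 36 × 30 + 20 = 1100. Total = 197802 + 0 + 1100 = 198902.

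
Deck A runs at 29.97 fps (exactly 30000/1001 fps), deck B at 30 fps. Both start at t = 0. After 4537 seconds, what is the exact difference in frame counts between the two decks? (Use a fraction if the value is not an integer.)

10470/77 frames

A emits 30000/1001 × 4537 = 10470000/77 frames; B emits 30 × 4537 = 136110.
Difference = 10470/77 frames (≈ 135.9740); B is ahead of A.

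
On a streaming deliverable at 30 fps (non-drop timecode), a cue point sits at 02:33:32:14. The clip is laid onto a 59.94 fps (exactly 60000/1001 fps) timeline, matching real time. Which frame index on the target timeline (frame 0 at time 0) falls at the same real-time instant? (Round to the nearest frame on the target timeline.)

Source frame index: (2×3600 + 33×60 + 32) × 30 + 14 = 276374.
Real time: 276374 / (30) = 138187/15 s.
Target frame: (138187/15) × (60000/1001) = 78964000/143 ≈ 552195.804 → 552196.

frame 552196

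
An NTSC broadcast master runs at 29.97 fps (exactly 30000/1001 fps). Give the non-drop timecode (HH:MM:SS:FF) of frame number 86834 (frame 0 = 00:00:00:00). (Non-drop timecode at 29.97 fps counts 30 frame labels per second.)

00:48:14:14

86834 ÷ 30 = 2894 full seconds, remainder 14 frames.
2894 s = 0 h 48 min 14 s.
Timecode: 00:48:14:14.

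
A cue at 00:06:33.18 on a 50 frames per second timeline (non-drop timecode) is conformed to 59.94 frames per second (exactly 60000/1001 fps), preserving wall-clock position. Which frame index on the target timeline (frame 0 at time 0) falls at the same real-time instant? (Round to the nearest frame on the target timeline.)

frame 23578

Source frame index: (0×3600 + 6×60 + 33) × 50 + 18 = 19668.
Real time: 19668 / (50) = 9834/25 s.
Target frame: (9834/25) × (60000/1001) = 2145600/91 ≈ 23578.022 → 23578.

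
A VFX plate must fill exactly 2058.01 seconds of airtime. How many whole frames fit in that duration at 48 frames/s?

Frames = 2058.01 × 48 = 2469612/25 ≈ 98784.4800.
Complete frames: 98784.

98784 frames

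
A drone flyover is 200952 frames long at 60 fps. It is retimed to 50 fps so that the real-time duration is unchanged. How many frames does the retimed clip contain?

Target frames = source frames × (target rate / source rate) = 200952 × (50)/(60) = 200952 × 5/6 = 167460.

167460 frames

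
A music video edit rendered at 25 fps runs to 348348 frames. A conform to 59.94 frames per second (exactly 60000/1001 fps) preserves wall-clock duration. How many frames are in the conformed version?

835200 frames

Target frames = source frames × (target rate / source rate) = 348348 × (60000/1001)/(25) = 348348 × 2400/1001 = 835200.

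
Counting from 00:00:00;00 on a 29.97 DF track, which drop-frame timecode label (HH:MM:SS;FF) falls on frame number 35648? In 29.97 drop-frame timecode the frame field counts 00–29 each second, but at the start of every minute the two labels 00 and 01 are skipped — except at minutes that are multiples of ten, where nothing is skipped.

00:19:49;14

Each 10-minute DF block holds 10 × 60 × 30 − 9 × 2 = 17982 frames. 35648 ÷ 17982 → 1 full block, remainder 17666.
Within the partial block the first minute is 1800 frames and each further minute 1798, so 9 further minute boundaries passed. Total skipped labels = 18 × 1 + 2 × 9 = 36.
Non-drop label index = 35648 + 36 = 35684; at 30 labels/s that is 00:19:49:14, i.e. DF 00:19:49;14.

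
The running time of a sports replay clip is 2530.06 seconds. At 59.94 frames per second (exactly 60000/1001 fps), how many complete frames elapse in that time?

151651 frames

Frames = 2530.06 × 60000/1001 = 11677200/77 ≈ 151651.9481.
Complete frames: 151651.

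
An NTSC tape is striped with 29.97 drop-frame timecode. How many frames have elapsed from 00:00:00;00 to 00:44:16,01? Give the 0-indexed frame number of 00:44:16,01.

79601

As if non-drop at 30 labels/s: (0 × 3600 + 44 × 60 + 16) × 30 + 1 = 79681.
Minute boundaries passed: 44; those not divisible by 10: 44 − 4 = 40; dropped labels = 2 × 40 = 80.
Actual frame index = 79681 − 80 = 79601.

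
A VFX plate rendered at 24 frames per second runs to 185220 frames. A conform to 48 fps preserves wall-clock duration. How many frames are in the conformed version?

370440 frames

Frames at target rate = 185220 × (48) / (24) = 370440.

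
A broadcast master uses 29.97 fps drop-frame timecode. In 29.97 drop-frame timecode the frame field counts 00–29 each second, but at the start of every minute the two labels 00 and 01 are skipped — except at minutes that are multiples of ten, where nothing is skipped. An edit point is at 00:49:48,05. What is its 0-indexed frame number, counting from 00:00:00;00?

As if non-drop at 30 labels/s: (0 × 3600 + 49 × 60 + 48) × 30 + 5 = 89645.
Minute boundaries passed: 49; those not divisible by 10: 49 − 4 = 45; dropped labels = 2 × 45 = 90.
Actual frame index = 89645 − 90 = 89555.

89555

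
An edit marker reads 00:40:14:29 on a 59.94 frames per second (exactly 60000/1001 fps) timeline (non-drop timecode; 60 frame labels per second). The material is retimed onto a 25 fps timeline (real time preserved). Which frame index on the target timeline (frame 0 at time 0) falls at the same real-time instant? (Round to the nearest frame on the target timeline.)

Source frame index: (0×3600 + 40×60 + 14) × 60 + 29 = 144869.
Real time: 144869 / (60000/1001) = 145013869/60000 s.
Target frame: (145013869/60000) × (25) = 145013869/2400 ≈ 60422.445 → 60422.

frame 60422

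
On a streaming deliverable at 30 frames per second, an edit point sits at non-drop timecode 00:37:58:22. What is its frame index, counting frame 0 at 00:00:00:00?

Total seconds to the label: (0 × 3600 + 37 × 60 + 58) = 2278.
Frame index = 2278 × 30 + 22 = 68362.

68362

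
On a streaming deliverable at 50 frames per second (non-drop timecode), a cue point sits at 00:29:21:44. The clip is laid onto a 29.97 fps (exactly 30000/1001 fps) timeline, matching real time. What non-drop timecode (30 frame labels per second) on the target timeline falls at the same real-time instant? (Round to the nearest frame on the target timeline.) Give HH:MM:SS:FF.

Source frame index: (0×3600 + 29×60 + 21) × 50 + 44 = 88094.
Real time: 88094 / (50) = 44047/25 s.
Target frame: (44047/25) × (30000/1001) = 52856400/1001 ≈ 52803.596 → 52804.
At 30 labels/s: frame 52804 → 00:29:20:04.

00:29:20:04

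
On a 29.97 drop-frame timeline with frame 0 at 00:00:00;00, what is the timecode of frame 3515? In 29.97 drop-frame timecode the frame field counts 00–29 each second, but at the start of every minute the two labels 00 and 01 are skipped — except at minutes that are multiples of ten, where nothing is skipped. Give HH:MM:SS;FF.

Each 10-minute DF block holds 10 × 60 × 30 − 9 × 2 = 17982 frames. 3515 ÷ 17982 → 0 full blocks, remainder 3515.
Within the partial block the first minute is 1800 frames and each further minute 1798, so 1 further minute boundary passed. Total skipped labels = 18 × 0 + 2 × 1 = 2.
Non-drop label index = 3515 + 2 = 3517; at 30 labels/s that is 00:01:57:07, i.e. DF 00:01:57;07.

00:01:57;07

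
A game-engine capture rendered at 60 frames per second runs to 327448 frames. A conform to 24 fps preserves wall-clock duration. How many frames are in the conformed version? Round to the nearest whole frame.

130979 frames

Frames at target rate = 327448 × (24) / (60) = 654896/5 ≈ 130979.200.
Nearest whole frame: 130979.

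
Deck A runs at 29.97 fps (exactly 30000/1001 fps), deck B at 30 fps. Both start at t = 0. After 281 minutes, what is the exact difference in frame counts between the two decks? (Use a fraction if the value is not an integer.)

281 min = 16860 s.
A emits 30000/1001 × 16860 = 505800000/1001 frames; B emits 30 × 16860 = 505800.
Difference = 505800/1001 frames (≈ 505.2947); B is ahead of A.

505800/1001 frames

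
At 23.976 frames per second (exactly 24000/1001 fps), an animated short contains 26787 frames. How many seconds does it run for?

Running time = 26787 / (24000/1001) = 1117.241125 s.

1117.241125 seconds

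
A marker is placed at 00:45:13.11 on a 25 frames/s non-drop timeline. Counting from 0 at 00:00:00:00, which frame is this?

Total seconds to the label: (0 × 3600 + 45 × 60 + 13) = 2713.
Frame index = 2713 × 25 + 11 = 67836.

frame 67836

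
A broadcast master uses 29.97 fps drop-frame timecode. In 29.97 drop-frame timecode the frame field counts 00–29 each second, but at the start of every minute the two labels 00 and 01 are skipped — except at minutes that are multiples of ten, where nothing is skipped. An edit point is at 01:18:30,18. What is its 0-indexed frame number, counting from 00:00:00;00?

141176

As if non-drop at 30 labels/s: (1 × 3600 + 18 × 60 + 30) × 30 + 18 = 141318.
Minute boundaries passed: 78; those not divisible by 10: 78 − 7 = 71; dropped labels = 2 × 71 = 142.
Actual frame index = 141318 − 142 = 141176.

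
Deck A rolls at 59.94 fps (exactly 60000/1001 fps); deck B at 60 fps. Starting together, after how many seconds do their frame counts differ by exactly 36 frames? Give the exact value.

The gap grows by |60 − 60000/1001| = 60/1001 frames per second.
Time for a 36-frame gap: 36 ÷ (60/1001) = 600.6 s.

600.6 seconds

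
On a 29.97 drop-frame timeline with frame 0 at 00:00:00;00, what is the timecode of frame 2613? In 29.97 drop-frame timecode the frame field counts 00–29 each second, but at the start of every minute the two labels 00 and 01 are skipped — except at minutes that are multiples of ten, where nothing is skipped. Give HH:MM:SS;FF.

Ten DF minutes hold 17982 frames, so frame 2613 lies in block 0 (frames 0–17981) with 2613 frames into that block.
The block's first minute is 1800 frames and the rest 1798 each; 2613 frames reaches minute 1, so 0 × 18 + 1 × 2 = 2 labels have been skipped so far.
Adding those back, label number 2613 + 2 = 2615 at 30 labels/s is 87 s + 5 f = 0 h 1 min 27 s frame 5, i.e. 00:01:27;05.

00:01:27;05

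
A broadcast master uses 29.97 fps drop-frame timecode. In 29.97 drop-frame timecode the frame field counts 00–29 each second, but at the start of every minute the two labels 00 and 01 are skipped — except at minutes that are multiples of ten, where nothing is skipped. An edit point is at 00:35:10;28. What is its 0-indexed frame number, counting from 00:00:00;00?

63264

Complete 10-minute blocks: 3, each 17982 frames → 53946.
Remaining 5 whole minutes in the current block: 1800 + 4 × 1798 = 8992 frames.
Within the current minute: 10 × 30 + 28 − 2 = 326 (labels ;00/;01 skipped at this minute). Total = 53946 + 8992 + 326 = 63264.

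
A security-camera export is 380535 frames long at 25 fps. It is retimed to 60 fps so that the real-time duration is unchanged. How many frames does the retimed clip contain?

913284 frames

Frames at target rate = 380535 × (60) / (25) = 913284.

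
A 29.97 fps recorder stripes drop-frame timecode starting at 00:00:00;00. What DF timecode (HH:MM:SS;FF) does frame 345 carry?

Each 10-minute DF block holds 10 × 60 × 30 − 9 × 2 = 17982 frames. 345 ÷ 17982 → 0 full blocks, remainder 345.
Within the partial block the first minute is 1800 frames and each further minute 1798, so 0 further minute boundaries passed. Total skipped labels = 18 × 0 + 2 × 0 = 0.
Non-drop label index = 345 + 0 = 345; at 30 labels/s that is 00:00:11:15, i.e. DF 00:00:11;15.

00:00:11;15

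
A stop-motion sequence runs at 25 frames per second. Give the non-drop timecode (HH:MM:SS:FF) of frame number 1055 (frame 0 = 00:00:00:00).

00:00:42:05

1055 ÷ 25 = 42 full seconds, remainder 5 frames.
42 s = 0 h 0 min 42 s.
Timecode: 00:00:42:05.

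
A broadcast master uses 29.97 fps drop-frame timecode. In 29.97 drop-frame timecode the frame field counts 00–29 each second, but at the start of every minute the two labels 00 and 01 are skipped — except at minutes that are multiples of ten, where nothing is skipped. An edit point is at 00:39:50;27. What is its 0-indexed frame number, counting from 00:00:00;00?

71655

Complete 10-minute blocks: 3, each 17982 frames → 53946.
Remaining 9 whole minutes in the current block: 1800 + 8 × 1798 = 16184 frames.
Within the current minute: 50 × 30 + 27 − 2 = 1525 (labels ;00/;01 skipped at this minute). Total = 53946 + 16184 + 1525 = 71655.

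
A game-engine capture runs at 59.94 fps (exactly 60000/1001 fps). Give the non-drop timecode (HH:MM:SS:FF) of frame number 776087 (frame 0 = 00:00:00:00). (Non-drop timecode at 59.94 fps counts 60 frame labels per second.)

03:35:34:47

776087 ÷ 60 = 12934 full seconds, remainder 47 frames.
12934 s = 3 h 35 min 34 s.
Timecode: 03:35:34:47.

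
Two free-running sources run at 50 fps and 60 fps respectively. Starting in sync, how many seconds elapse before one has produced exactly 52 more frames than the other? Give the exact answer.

The gap grows by |60 − 50| = 10 frames per second.
Time for a 52-frame gap: 52 ÷ (10) = 5.2 s.

5.2 seconds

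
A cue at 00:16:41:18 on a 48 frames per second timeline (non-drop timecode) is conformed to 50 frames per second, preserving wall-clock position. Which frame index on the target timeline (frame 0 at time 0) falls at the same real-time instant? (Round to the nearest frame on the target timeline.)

frame 50069

Source frame index: (0×3600 + 16×60 + 41) × 48 + 18 = 48066.
Real time: 48066 / (48) = 8011/8 s.
Target frame: (8011/8) × (50) = 200275/4 ≈ 50068.750 → 50069.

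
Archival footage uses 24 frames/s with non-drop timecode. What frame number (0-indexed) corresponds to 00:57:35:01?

Total seconds to the label: (0 × 3600 + 57 × 60 + 35) = 3455.
Frame index = 3455 × 24 + 1 = 82921.

frame 82921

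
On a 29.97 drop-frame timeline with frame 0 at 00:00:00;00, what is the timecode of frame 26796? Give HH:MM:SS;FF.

00:14:54;02

Each 10-minute DF block holds 10 × 60 × 30 − 9 × 2 = 17982 frames. 26796 ÷ 17982 → 1 full block, remainder 8814.
Within the partial block the first minute is 1800 frames and each further minute 1798, so 4 further minute boundaries passed. Total skipped labels = 18 × 1 + 2 × 4 = 26.
Non-drop label index = 26796 + 26 = 26822; at 30 labels/s that is 00:14:54:02, i.e. DF 00:14:54;02.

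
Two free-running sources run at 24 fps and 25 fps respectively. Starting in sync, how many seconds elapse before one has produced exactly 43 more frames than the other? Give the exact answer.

43 seconds

The gap grows by |25 − 24| = 1 frame per second.
Time for a 43-frame gap: 43 ÷ (1) = 43 s.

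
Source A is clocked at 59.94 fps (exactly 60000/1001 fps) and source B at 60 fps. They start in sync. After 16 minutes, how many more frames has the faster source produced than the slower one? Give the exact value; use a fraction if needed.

16 min = 960 s.
A emits 60000/1001 × 960 = 57600000/1001 frames; B emits 60 × 960 = 57600.
Difference = 57600/1001 frames (≈ 57.5425); B is ahead of A.

57600/1001 frames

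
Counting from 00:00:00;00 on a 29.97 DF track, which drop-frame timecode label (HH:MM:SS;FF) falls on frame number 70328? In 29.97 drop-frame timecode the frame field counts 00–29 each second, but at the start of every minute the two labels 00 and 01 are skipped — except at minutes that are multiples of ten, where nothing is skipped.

Each 10-minute DF block holds 10 × 60 × 30 − 9 × 2 = 17982 frames. 70328 ÷ 17982 → 3 full blocks, remainder 16382.
Within the partial block the first minute is 1800 frames and each further minute 1798, so 9 further minute boundaries passed. Total skipped labels = 18 × 3 + 2 × 9 = 72.
Non-drop label index = 70328 + 72 = 70400; at 30 labels/s that is 00:39:06:20, i.e. DF 00:39:06;20.

00:39:06;20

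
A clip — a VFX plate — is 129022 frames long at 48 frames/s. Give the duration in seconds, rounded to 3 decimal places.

2687.958 seconds

Running time = 129022 × 1/48 = 64511/24 s ≈ 2687.958 s.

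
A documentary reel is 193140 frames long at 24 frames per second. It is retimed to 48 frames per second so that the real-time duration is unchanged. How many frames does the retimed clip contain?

Target frames = source frames × (target rate / source rate) = 193140 × (48)/(24) = 193140 × 2 = 386280.

386280 frames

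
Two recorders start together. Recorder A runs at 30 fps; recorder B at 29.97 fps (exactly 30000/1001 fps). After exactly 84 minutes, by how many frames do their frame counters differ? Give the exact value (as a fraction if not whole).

84 min = 5040 s.
A emits 30 × 5040 = 151200 frames; B emits 30000/1001 × 5040 = 21600000/143.
Difference = 21600/143 frames (≈ 151.0490); B is behind A.

21600/143 frames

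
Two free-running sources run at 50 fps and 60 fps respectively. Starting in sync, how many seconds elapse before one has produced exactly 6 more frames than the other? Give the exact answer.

The gap grows by |60 − 50| = 10 frames per second.
Time for a 6-frame gap: 6 ÷ (10) = 0.6 s.

0.6 seconds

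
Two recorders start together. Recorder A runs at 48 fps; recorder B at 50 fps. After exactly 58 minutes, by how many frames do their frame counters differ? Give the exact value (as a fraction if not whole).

58 min = 3480 s.
A emits 48 × 3480 = 167040 frames; B emits 50 × 3480 = 174000.
Difference = 6960 frames; B is ahead of A.

6960 frames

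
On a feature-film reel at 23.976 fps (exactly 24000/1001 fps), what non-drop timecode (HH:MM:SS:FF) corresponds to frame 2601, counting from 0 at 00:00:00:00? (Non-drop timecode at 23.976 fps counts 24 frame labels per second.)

2601 ÷ 24 = 108 full seconds, remainder 9 frames.
108 s = 0 h 1 min 48 s.
Timecode: 00:01:48:09.

00:01:48:09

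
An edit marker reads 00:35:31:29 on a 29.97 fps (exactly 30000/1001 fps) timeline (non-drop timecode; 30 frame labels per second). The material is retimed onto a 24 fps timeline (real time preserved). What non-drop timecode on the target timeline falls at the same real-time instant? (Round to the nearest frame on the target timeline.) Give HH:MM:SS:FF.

00:35:34:02

Source frame index: (0×3600 + 35×60 + 31) × 30 + 29 = 63959.
Real time: 63959 / (30000/1001) = 64022959/30000 s.
Target frame: (64022959/30000) × (24) = 64022959/1250 ≈ 51218.367 → 51218.
At 24 labels/s: frame 51218 → 00:35:34:02.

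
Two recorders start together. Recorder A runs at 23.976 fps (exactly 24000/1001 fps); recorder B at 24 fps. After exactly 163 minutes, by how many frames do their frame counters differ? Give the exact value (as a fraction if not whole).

163 min = 9780 s.
A emits 24000/1001 × 9780 = 234720000/1001 frames; B emits 24 × 9780 = 234720.
Difference = 234720/1001 frames (≈ 234.4855); B is ahead of A.

234720/1001 frames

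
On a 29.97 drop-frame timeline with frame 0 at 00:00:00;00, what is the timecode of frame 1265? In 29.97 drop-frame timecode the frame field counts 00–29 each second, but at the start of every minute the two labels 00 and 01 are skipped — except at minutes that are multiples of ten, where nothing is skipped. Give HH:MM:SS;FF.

00:00:42;05

Ten DF minutes hold 17982 frames, so frame 1265 lies in block 0 (frames 0–17981) with 1265 frames into that block.
The block's first minute is 1800 frames and the rest 1798 each; 1265 frames reaches minute 0, so 0 × 18 + 0 × 2 = 0 labels have been skipped so far.
Adding those back, label number 1265 + 0 = 1265 at 30 labels/s is 42 s + 5 f = 0 h 0 min 42 s frame 5, i.e. 00:00:42;05.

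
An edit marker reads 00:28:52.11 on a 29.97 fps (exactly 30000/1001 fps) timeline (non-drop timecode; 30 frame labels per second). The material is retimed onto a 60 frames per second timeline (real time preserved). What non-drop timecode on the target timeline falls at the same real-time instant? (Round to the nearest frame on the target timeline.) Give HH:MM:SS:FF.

00:28:54:06

Source frame index: (0×3600 + 28×60 + 52) × 30 + 11 = 51971.
Real time: 51971 / (30000/1001) = 52022971/30000 s.
Target frame: (52022971/30000) × (60) = 52022971/500 ≈ 104045.942 → 104046.
At 60 labels/s: frame 104046 → 00:28:54:06.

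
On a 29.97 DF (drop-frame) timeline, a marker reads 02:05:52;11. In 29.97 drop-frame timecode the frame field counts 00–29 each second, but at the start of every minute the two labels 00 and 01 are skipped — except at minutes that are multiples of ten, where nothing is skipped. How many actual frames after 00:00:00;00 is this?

226345

Complete 10-minute blocks: 12, each 17982 frames → 215784.
Remaining 5 whole minutes in the current block: 1800 + 4 × 1798 = 8992 frames.
Within the current minute: 52 × 30 + 11 − 2 = 1569 (labels ;00/;01 skipped at this minute). Total = 215784 + 8992 + 1569 = 226345.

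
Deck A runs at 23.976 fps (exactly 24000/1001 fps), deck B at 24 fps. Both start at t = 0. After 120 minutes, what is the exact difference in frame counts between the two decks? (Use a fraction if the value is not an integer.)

172800/1001 frames

120 min = 7200 s.
A emits 24000/1001 × 7200 = 172800000/1001 frames; B emits 24 × 7200 = 172800.
Difference = 172800/1001 frames (≈ 172.6274); B is ahead of A.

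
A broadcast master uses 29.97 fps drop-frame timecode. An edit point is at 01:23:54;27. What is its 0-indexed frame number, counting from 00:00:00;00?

Complete 10-minute blocks: 8, each 17982 frames → 143856.
Remaining 3 whole minutes in the current block: 1800 + 2 × 1798 = 5396 frames.
Within the current minute: 54 × 30 + 27 − 2 = 1645 (labels ;00/;01 skipped at this minute). Total = 143856 + 5396 + 1645 = 150897.

150897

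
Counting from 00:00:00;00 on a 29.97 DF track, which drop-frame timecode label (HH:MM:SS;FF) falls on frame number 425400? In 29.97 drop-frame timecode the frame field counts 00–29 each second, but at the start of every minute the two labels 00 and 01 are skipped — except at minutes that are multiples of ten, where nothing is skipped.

03:56:34;06

Ten DF minutes hold 17982 frames, so frame 425400 lies in block 23 (frames 413586–431567) with 11814 frames into that block.
The block's first minute is 1800 frames and the rest 1798 each; 11814 frames reaches minute 6, so 23 × 18 + 6 × 2 = 426 labels have been skipped so far.
Adding those back, label number 425400 + 426 = 425826 at 30 labels/s is 14194 s + 6 f = 3 h 56 min 34 s frame 6, i.e. 03:56:34;06.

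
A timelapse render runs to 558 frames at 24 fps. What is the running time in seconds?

Running time = 558 / (24) = 23.25 s.

23.25 seconds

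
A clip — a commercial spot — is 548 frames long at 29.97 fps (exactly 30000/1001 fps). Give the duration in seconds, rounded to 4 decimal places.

Running time = 548 × 1001/30000 = 137137/7500 s ≈ 18.2849 s.

18.2849 seconds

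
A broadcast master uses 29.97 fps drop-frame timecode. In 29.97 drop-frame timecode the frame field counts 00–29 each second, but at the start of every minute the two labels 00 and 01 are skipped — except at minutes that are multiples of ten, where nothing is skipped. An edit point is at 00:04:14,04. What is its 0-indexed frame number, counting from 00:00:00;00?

7616

Complete 10-minute blocks: 0, each 17982 frames → 0.
Remaining 4 whole minutes in the current block: 1800 + 3 × 1798 = 7194 frames.
Within the current minute: 14 × 30 + 4 − 2 = 422 (labels ;00/;01 skipped at this minute). Total = 0 + 7194 + 422 = 7616.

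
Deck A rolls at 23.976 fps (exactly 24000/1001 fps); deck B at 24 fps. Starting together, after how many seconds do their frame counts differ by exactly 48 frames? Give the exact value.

2002 seconds

The gap grows by |24 − 24000/1001| = 24/1001 frames per second.
Time for a 48-frame gap: 48 ÷ (24/1001) = 2002 s.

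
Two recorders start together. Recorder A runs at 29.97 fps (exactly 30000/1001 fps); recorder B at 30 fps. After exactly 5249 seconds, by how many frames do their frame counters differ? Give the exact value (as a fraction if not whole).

A emits 30000/1001 × 5249 = 157470000/1001 frames; B emits 30 × 5249 = 157470.
Difference = 157470/1001 frames (≈ 157.3127); B is ahead of A.

157470/1001 frames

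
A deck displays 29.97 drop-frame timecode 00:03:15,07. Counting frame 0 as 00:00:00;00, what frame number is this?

As if non-drop at 30 labels/s: (0 × 3600 + 3 × 60 + 15) × 30 + 7 = 5857.
Minute boundaries passed: 3; those not divisible by 10: 3 − 0 = 3; dropped labels = 2 × 3 = 6.
Actual frame index = 5857 − 6 = 5851.

5851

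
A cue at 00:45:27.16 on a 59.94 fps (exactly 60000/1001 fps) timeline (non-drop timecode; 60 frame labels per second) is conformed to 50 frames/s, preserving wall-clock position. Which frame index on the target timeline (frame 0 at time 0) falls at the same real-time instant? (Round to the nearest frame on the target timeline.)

Source frame index: (0×3600 + 45×60 + 27) × 60 + 16 = 163636.
Real time: 163636 / (60000/1001) = 40949909/15000 s.
Target frame: (40949909/15000) × (50) = 40949909/300 ≈ 136499.697 → 136500.

frame 136500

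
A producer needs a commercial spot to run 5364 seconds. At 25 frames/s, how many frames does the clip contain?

134100 frames

Frames = 5364 × 25 = 134100.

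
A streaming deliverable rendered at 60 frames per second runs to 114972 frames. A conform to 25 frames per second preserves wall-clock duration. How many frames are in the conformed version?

47905 frames

Target frames = source frames × (target rate / source rate) = 114972 × (25)/(60) = 114972 × 5/12 = 47905.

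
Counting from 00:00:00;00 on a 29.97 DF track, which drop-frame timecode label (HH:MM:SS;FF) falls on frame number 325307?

Ten DF minutes hold 17982 frames, so frame 325307 lies in block 18 (frames 323676–341657) with 1631 frames into that block.
The block's first minute is 1800 frames and the rest 1798 each; 1631 frames reaches minute 0, so 18 × 18 + 0 × 2 = 324 labels have been skipped so far.
Adding those back, label number 325307 + 324 = 325631 at 30 labels/s is 10854 s + 11 f = 3 h 0 min 54 s frame 11, i.e. 03:00:54;11.

03:00:54;11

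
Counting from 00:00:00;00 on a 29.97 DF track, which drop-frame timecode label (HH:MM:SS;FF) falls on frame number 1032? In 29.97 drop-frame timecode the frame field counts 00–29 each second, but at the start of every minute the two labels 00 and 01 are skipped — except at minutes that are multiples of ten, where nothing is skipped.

00:00:34;12

Each 10-minute DF block holds 10 × 60 × 30 − 9 × 2 = 17982 frames. 1032 ÷ 17982 → 0 full blocks, remainder 1032.
Within the partial block the first minute is 1800 frames and each further minute 1798, so 0 further minute boundaries passed. Total skipped labels = 18 × 0 + 2 × 0 = 0.
Non-drop label index = 1032 + 0 = 1032; at 30 labels/s that is 00:00:34:12, i.e. DF 00:00:34;12.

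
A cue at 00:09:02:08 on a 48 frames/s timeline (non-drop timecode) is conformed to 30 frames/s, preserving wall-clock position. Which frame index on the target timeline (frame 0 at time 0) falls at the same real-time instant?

Source frame index: (0×3600 + 9×60 + 2) × 48 + 8 = 26024.
Real time: 26024 / (48) = 3253/6 s.
Target frame: (3253/6) × (30) = 16265.

frame 16265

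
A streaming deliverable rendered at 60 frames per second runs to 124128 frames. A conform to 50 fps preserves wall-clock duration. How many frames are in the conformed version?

103440 frames

Target frames = source frames × (target rate / source rate) = 124128 × (50)/(60) = 124128 × 5/6 = 103440.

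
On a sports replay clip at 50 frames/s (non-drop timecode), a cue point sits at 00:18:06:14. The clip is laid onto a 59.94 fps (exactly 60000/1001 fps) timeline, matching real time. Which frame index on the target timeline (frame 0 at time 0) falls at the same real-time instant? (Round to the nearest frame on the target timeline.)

Source frame index: (0×3600 + 18×60 + 6) × 50 + 14 = 54314.
Real time: 54314 / (50) = 27157/25 s.
Target frame: (27157/25) × (60000/1001) = 5013600/77 ≈ 65111.688 → 65112.

frame 65112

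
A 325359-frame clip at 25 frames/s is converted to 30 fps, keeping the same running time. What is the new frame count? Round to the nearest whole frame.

Frames at target rate = 325359 × (30) / (25) = 1952154/5 ≈ 390430.800.
Nearest whole frame: 390431.

390431 frames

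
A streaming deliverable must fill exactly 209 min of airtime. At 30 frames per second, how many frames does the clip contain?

209 min = 12540 s.
Frames = 12540 × 30 = 376200.

376200 frames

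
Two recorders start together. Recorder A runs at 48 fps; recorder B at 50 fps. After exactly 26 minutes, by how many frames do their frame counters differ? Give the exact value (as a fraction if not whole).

3120 frames

26 min = 1560 s.
A emits 48 × 1560 = 74880 frames; B emits 50 × 1560 = 78000.
Difference = 3120 frames; B is ahead of A.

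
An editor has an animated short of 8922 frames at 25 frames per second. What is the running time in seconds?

Running time = 8922 / (25) = 356.88 s.

356.88 seconds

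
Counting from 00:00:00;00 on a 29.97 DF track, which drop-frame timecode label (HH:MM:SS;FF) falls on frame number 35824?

00:19:55;10

Each 10-minute DF block holds 10 × 60 × 30 − 9 × 2 = 17982 frames. 35824 ÷ 17982 → 1 full block, remainder 17842.
Within the partial block the first minute is 1800 frames and each further minute 1798, so 9 further minute boundaries passed. Total skipped labels = 18 × 1 + 2 × 9 = 36.
Non-drop label index = 35824 + 36 = 35860; at 30 labels/s that is 00:19:55:10, i.e. DF 00:19:55;10.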